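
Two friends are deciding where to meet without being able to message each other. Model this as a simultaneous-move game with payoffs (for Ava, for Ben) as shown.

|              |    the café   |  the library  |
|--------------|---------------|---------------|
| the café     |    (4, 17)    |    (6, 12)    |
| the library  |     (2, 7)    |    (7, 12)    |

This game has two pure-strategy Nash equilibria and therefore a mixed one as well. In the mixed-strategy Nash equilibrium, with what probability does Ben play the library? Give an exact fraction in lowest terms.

2/3

Ben's mix q on the café must make Ava indifferent between the café and the library.
Ava's payoff from the café: 4q + 6(1−q). From the library: 2q + 7(1−q).
Set equal: 2q = 1(1−q) → q = 1/3.
Probability on the library is 1 − 1/3 = 2/3.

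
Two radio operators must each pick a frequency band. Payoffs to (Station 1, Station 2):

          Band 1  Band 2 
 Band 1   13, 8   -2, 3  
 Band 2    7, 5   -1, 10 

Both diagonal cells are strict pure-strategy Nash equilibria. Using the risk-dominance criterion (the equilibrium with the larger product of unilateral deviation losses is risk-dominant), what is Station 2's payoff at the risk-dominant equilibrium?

At both Band 1: Station 1 loses 13 − 7 = 6 by deviating; Station 2 loses 8 − 3 = 5. Product = 6·5 = 30.
At both Band 2: Station 1 loses -1 − (-2) = 1 by deviating; Station 2 loses 10 − 5 = 5. Product = 1·5 = 5.
30 > 5, so both Band 1 is risk-dominant. Station 2's payoff there is 8.

8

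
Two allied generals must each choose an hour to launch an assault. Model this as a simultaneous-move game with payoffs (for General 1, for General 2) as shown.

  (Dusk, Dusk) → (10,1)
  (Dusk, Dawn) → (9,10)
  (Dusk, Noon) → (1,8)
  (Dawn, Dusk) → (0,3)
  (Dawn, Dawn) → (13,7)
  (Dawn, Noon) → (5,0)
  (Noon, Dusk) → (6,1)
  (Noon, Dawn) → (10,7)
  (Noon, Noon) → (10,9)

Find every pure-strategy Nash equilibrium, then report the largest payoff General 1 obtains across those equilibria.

13

Both Dawn is a pure NE (General 1: 13 ≥ 10; General 2: 7 ≥ 3). General 1 gets 13.
Both Noon is a pure NE (General 1: 10 ≥ 5; General 2: 9 ≥ 7). General 1 gets 10.
Every other cell has a profitable deviation for at least one player. Highest of {13, 10} is 13.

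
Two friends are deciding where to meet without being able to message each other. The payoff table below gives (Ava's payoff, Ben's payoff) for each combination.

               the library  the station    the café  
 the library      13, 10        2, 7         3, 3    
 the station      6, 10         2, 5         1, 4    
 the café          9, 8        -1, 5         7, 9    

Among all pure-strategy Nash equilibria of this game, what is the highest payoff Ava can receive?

Both the library is a pure NE (Ava: 13 ≥ 9; Ben: 10 ≥ 7). Ava gets 13.
Both the café is a pure NE (Ava: 7 ≥ 3; Ben: 9 ≥ 8). Ava gets 7.
Every other cell has a profitable deviation for at least one player. Highest of {13, 7} is 13.

13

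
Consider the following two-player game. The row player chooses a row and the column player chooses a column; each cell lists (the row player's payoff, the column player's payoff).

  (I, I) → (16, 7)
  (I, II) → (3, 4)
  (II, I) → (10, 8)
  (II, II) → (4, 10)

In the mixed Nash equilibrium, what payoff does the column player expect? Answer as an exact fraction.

38/5

The row player mixes with probability p on I, chosen so the column player is indifferent: 7p + 8(1−p) = 4p + 10(1−p) gives p = 2/5.
The column player's expected payoff is 7·2/5 + 8·3/5 = 38/5.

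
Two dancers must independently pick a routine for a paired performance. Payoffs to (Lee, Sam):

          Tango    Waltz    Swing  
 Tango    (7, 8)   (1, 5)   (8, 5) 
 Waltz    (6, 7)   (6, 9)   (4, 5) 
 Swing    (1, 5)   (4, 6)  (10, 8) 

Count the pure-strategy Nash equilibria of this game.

3

Both Tango: Lee gets 7 (best alternative 6); Sam gets 8 (best alternative 5). Neither deviates — NE.
Both Waltz: Lee gets 6 (best alternative 4); Sam gets 9 (best alternative 7). Neither deviates — NE.
Both Swing: Lee gets 10 (best alternative 8); Sam gets 8 (best alternative 6). Neither deviates — NE.
(Tango, Waltz) is not a NE: Lee would switch to Waltz (6 > 1).
No other cell survives both best-response checks, so there are 3 pure NE.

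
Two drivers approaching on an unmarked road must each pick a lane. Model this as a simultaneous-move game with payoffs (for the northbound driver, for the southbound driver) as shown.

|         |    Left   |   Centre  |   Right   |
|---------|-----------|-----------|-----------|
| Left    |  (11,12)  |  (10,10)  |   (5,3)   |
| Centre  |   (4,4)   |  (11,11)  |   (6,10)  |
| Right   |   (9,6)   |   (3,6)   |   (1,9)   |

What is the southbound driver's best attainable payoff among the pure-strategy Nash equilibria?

Both Left is a pure NE (the northbound driver: 11 ≥ 9; the southbound driver: 12 ≥ 10). The southbound driver gets 12.
Both Centre is a pure NE (the northbound driver: 11 ≥ 10; the southbound driver: 11 ≥ 10). The southbound driver gets 11.
Every other cell has a profitable deviation for at least one player. Highest of {12, 11} is 12.

12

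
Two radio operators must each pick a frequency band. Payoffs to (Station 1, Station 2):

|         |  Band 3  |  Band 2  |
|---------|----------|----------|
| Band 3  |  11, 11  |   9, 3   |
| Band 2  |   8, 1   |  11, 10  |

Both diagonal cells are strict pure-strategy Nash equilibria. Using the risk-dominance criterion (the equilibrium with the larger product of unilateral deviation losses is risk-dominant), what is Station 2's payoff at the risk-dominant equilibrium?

At both Band 3: Station 1 loses 11 − 8 = 3 by deviating; Station 2 loses 11 − 3 = 8. Product = 3·8 = 24.
At both Band 2: Station 1 loses 11 − 9 = 2 by deviating; Station 2 loses 10 − 1 = 9. Product = 2·9 = 18.
24 > 18, so both Band 3 is risk-dominant. Station 2's payoff there is 11.

11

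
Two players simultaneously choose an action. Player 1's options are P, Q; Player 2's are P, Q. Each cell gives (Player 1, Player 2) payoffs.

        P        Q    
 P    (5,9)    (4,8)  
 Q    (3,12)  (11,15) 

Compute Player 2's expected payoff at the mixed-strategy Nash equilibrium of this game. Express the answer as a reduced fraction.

Player 1 mixes with probability p on P, chosen so Player 2 is indifferent: 9p + 12(1−p) = 8p + 15(1−p) gives p = 3/4.
Player 2's expected payoff is 9·3/4 + 12·1/4 = 39/4.

39/4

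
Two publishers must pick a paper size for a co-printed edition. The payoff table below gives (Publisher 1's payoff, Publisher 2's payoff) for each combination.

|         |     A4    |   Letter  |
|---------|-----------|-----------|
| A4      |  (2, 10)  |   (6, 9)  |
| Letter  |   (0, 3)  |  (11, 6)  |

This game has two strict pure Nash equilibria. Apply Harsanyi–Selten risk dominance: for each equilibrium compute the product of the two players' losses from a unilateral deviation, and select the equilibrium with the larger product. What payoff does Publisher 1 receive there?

11

At both A4: Publisher 1 loses 2 − 0 = 2 by deviating; Publisher 2 loses 10 − 9 = 1. Product = 2·1 = 2.
At both Letter: Publisher 1 loses 11 − 6 = 5 by deviating; Publisher 2 loses 6 − 3 = 3. Product = 5·3 = 15.
15 > 2, so both Letter is risk-dominant. Publisher 1's payoff there is 11.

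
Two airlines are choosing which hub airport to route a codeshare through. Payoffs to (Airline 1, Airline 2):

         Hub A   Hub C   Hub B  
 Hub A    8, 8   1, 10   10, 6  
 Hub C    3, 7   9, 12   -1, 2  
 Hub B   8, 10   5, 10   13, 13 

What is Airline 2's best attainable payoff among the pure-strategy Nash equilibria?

Both Hub C is a pure NE (Airline 1: 9 ≥ 5; Airline 2: 12 ≥ 7). Airline 2 gets 12.
Both Hub B is a pure NE (Airline 1: 13 ≥ 10; Airline 2: 13 ≥ 10). Airline 2 gets 13.
Every other cell has a profitable deviation for at least one player. Highest of {12, 13} is 13.

13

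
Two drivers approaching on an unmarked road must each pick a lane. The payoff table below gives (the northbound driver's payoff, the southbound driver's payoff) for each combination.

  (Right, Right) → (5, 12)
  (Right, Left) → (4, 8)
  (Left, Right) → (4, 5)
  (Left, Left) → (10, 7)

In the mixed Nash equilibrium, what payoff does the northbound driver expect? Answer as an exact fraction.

34/7

The southbound driver mixes with probability q on Right, chosen so the northbound driver is indifferent: 5q + 4(1−q) = 4q + 10(1−q) gives q = 6/7.
The northbound driver's expected payoff (from either row, since indifferent) is 5·6/7 + 4·1/7 = 34/7.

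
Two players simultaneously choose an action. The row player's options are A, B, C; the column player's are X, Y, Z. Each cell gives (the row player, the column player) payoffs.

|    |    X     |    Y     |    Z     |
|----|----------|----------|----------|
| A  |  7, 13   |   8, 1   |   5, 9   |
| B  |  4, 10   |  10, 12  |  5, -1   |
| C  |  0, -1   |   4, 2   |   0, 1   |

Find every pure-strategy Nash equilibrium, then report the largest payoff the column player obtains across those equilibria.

13

(A, X) is a pure NE (the row player: 7 ≥ 4; the column player: 13 ≥ 9). The column player gets 13.
(B, Y) is a pure NE (the row player: 10 ≥ 8; the column player: 12 ≥ 10). The column player gets 12.
Every other cell has a profitable deviation for at least one player. Highest of {13, 12} is 13.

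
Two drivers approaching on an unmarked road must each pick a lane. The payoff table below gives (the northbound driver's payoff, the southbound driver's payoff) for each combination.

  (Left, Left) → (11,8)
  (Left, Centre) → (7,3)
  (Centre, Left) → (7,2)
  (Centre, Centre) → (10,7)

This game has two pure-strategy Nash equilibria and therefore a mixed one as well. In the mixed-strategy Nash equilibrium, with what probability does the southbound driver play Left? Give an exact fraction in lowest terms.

3/7

The southbound driver's mix q on Left must make the northbound driver indifferent between Left and Centre.
The northbound driver's payoff from Left: 11q + 7(1−q). From Centre: 7q + 10(1−q).
Set equal: 4q = 3(1−q) → q = 3/7.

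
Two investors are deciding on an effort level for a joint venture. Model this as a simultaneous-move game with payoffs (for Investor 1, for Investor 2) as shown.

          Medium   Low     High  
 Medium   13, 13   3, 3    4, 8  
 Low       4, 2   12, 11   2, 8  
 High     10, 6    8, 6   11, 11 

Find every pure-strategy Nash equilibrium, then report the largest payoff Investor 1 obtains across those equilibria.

Both Medium is a pure NE (Investor 1: 13 ≥ 10; Investor 2: 13 ≥ 8). Investor 1 gets 13.
Both Low is a pure NE (Investor 1: 12 ≥ 8; Investor 2: 11 ≥ 8). Investor 1 gets 12.
Both High is a pure NE (Investor 1: 11 ≥ 4; Investor 2: 11 ≥ 6). Investor 1 gets 11.
Every other cell has a profitable deviation for at least one player. Highest of {13, 12, 11} is 13.

13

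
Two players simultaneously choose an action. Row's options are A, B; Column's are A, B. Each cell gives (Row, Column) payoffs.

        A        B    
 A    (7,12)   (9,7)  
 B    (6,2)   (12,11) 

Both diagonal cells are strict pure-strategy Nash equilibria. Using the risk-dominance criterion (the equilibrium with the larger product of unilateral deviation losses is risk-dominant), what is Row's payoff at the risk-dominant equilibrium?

12

At both A: Row loses 7 − 6 = 1 by deviating; Column loses 12 − 7 = 5. Product = 1·5 = 5.
At both B: Row loses 12 − 9 = 3 by deviating; Column loses 11 − 2 = 9. Product = 3·9 = 27.
27 > 5, so both B is risk-dominant. Row's payoff there is 12.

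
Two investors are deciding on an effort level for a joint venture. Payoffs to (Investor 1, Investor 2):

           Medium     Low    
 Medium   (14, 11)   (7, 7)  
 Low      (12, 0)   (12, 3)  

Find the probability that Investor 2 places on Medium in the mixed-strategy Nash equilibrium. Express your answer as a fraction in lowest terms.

5/7

Investor 2's mix q on Medium must make Investor 1 indifferent between Medium and Low.
Investor 1's payoff from Medium: 14q + 7(1−q). From Low: 12q + 12(1−q).
Set equal: 2q = 5(1−q) → q = 5/7.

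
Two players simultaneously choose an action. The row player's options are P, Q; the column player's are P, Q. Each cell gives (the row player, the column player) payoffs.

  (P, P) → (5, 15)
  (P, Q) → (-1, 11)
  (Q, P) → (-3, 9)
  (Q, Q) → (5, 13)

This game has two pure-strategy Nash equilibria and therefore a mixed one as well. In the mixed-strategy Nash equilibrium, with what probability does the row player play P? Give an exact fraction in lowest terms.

1/2

The row player's mix p on P must make the column player indifferent between P and Q.
The column player's payoff from P: 15p + 9(1−p). From Q: 11p + 13(1−p).
Set equal: 4p = 4(1−p) → p = 4/8 = 1/2.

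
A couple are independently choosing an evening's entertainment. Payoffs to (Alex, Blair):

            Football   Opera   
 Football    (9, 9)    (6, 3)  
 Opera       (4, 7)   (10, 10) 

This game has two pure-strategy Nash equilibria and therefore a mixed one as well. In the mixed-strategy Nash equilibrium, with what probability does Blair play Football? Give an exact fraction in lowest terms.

4/9

Blair's mix q on Football must make Alex indifferent between Football and Opera.
Alex's payoff from Football: 9q + 6(1−q). From Opera: 4q + 10(1−q).
Set equal: 5q = 4(1−q) → q = 4/9.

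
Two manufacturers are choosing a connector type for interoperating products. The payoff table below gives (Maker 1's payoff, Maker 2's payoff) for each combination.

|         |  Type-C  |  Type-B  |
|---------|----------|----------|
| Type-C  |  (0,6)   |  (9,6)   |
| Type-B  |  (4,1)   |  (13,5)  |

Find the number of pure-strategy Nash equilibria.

1

Both Type-B: Maker 1 gets 13 (best alternative 9); Maker 2 gets 5 (best alternative 1). Neither deviates — NE.
Both Type-C is not a NE: Maker 1 would switch to Type-B (4 > 0).
No other cell survives both best-response checks, so there is 1 pure NE.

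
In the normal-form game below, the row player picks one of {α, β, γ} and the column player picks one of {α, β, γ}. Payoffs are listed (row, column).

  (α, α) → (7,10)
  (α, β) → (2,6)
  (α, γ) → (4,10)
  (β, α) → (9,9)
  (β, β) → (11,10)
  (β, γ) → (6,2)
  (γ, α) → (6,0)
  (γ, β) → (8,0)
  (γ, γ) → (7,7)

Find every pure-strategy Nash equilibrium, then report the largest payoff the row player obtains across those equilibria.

11

Both β is a pure NE (the row player: 11 ≥ 8; the column player: 10 ≥ 9). The row player gets 11.
Both γ is a pure NE (the row player: 7 ≥ 6; the column player: 7 ≥ 0). The row player gets 7.
Every other cell has a profitable deviation for at least one player. Highest of {11, 7} is 11.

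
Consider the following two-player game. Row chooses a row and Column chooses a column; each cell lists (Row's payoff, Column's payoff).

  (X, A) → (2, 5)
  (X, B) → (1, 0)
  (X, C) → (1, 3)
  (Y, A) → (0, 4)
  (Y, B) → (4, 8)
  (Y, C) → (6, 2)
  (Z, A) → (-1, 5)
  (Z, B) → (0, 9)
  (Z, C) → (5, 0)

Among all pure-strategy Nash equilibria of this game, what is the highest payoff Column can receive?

(X, A) is a pure NE (Row: 2 ≥ 0; Column: 5 ≥ 3). Column gets 5.
(Y, B) is a pure NE (Row: 4 ≥ 1; Column: 8 ≥ 4). Column gets 8.
Every other cell has a profitable deviation for at least one player. Highest of {5, 8} is 8.

8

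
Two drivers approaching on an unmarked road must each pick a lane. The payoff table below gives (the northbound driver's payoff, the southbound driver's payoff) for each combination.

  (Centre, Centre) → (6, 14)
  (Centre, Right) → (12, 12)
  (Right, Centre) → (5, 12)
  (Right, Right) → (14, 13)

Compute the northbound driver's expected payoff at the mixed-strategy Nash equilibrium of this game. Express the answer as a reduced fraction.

The southbound driver mixes with probability q on Centre, chosen so the northbound driver is indifferent: 6q + 12(1−q) = 5q + 14(1−q) gives q = 2/3.
The northbound driver's expected payoff (from either row, since indifferent) is 6·2/3 + 12·1/3 = 8.

8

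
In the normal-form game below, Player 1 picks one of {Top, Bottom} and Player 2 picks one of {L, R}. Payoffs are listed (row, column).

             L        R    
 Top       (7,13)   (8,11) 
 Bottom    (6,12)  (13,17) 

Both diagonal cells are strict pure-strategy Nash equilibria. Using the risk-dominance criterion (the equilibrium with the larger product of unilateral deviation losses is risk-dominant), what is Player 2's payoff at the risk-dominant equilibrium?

17

At (Top, L): Player 1 loses 7 − 6 = 1 by deviating; Player 2 loses 13 − 11 = 2. Product = 1·2 = 2.
At (Bottom, R): Player 1 loses 13 − 8 = 5 by deviating; Player 2 loses 17 − 12 = 5. Product = 5·5 = 25.
25 > 2, so (Bottom, R) is risk-dominant. Player 2's payoff there is 17.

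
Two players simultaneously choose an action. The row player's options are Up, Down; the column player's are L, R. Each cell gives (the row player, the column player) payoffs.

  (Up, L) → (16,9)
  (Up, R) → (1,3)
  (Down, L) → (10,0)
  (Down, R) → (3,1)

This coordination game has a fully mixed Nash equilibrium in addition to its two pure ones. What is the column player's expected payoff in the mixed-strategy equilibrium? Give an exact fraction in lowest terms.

The row player mixes with probability p on Up, chosen so the column player is indifferent: 9p + 0(1−p) = 3p + 1(1−p) gives p = 1/7.
The column player's expected payoff is 9·1/7 + 0·6/7 = 9/7.

9/7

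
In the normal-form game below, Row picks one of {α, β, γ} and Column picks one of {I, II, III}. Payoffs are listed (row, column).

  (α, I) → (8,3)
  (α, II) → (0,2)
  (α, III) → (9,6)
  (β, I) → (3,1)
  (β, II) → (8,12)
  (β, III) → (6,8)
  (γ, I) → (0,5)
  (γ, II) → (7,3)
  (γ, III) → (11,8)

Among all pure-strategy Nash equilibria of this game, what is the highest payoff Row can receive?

(β, II) is a pure NE (Row: 8 ≥ 7; Column: 12 ≥ 8). Row gets 8.
(γ, III) is a pure NE (Row: 11 ≥ 9; Column: 8 ≥ 5). Row gets 11.
Every other cell has a profitable deviation for at least one player. Highest of {8, 11} is 11.

11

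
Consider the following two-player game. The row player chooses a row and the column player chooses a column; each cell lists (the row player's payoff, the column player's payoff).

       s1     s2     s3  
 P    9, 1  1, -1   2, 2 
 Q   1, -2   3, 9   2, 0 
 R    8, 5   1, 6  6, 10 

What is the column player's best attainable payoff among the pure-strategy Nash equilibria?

10

(Q, s2) is a pure NE (the row player: 3 ≥ 1; the column player: 9 ≥ 0). The column player gets 9.
(R, s3) is a pure NE (the row player: 6 ≥ 2; the column player: 10 ≥ 6). The column player gets 10.
Every other cell has a profitable deviation for at least one player. Highest of {9, 10} is 10.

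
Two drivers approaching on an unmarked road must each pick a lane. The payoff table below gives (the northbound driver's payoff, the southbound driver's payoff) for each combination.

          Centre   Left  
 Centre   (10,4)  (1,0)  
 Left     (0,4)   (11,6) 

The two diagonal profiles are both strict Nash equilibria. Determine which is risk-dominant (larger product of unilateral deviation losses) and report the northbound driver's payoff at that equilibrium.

10

At both Centre: the northbound driver loses 10 − 0 = 10 by deviating; the southbound driver loses 4 − 0 = 4. Product = 10·4 = 40.
At both Left: the northbound driver loses 11 − 1 = 10 by deviating; the southbound driver loses 6 − 4 = 2. Product = 10·2 = 20.
40 > 20, so both Centre is risk-dominant. The northbound driver's payoff there is 10.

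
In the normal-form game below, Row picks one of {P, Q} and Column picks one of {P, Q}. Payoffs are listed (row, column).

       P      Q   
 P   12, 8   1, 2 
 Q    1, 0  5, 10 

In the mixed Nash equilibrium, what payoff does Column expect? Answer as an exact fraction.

Row mixes with probability p on P, chosen so Column is indifferent: 8p + 0(1−p) = 2p + 10(1−p) gives p = 5/8.
Column's expected payoff is 8·5/8 + 0·3/8 = 5.

5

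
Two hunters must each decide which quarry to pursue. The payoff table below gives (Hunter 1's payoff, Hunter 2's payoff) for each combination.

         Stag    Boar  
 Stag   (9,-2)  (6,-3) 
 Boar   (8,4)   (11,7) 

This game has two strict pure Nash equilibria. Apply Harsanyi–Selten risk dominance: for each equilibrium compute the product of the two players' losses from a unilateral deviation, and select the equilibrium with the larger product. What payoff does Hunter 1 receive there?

11

At both Stag: Hunter 1 loses 9 − 8 = 1 by deviating; Hunter 2 loses -2 − (-3) = 1. Product = 1·1 = 1.
At both Boar: Hunter 1 loses 11 − 6 = 5 by deviating; Hunter 2 loses 7 − 4 = 3. Product = 5·3 = 15.
15 > 1, so both Boar is risk-dominant. Hunter 1's payoff there is 11.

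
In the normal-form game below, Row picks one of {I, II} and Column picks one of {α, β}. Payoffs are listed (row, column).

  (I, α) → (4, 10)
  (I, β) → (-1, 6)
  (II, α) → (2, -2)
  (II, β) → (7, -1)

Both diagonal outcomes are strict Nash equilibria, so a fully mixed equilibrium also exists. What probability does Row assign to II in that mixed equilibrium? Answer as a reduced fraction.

Row's mix p on I must make Column indifferent between α and β.
Column's payoff from α: 10p + (-2)(1−p). From β: 6p + (-1)(1−p).
Set equal: 4p = 1(1−p) → p = 1/5.
Probability on II is 1 − 1/5 = 4/5.

4/5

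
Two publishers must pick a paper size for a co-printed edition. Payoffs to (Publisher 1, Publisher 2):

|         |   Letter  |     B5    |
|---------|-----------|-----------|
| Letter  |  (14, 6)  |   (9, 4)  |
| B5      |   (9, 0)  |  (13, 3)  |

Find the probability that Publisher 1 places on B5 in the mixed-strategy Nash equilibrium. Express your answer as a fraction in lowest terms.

2/5

Publisher 1's mix p on Letter must make Publisher 2 indifferent between Letter and B5.
Publisher 2's payoff from Letter: 6p + 0(1−p). From B5: 4p + 3(1−p).
Set equal: 2p = 3(1−p) → p = 3/5.
Probability on B5 is 1 − 3/5 = 2/5.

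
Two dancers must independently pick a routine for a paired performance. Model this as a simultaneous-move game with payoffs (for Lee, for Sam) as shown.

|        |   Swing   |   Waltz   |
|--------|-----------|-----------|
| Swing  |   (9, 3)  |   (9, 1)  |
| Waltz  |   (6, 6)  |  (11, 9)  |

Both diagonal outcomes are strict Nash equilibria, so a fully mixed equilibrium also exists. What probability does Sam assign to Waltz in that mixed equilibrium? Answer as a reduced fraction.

3/5

Sam's mix q on Swing must make Lee indifferent between Swing and Waltz.
Lee's payoff from Swing: 9q + 9(1−q). From Waltz: 6q + 11(1−q).
Set equal: 3q = 2(1−q) → q = 2/5.
Probability on Waltz is 1 − 2/5 = 3/5.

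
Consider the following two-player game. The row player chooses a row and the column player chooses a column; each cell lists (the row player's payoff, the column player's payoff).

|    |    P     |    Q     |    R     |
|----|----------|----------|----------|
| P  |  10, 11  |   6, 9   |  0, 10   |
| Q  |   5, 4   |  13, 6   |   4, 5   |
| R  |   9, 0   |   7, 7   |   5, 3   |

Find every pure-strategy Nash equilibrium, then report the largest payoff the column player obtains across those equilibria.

11

Both P is a pure NE (the row player: 10 ≥ 9; the column player: 11 ≥ 10). The column player gets 11.
Both Q is a pure NE (the row player: 13 ≥ 7; the column player: 6 ≥ 5). The column player gets 6.
Every other cell has a profitable deviation for at least one player. Highest of {11, 6} is 11.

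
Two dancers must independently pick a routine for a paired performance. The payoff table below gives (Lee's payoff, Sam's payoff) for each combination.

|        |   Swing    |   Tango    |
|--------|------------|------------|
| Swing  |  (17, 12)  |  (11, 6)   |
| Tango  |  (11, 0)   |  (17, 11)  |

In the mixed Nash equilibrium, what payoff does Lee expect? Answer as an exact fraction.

14

Sam mixes with probability q on Swing, chosen so Lee is indifferent: 17q + 11(1−q) = 11q + 17(1−q) gives q = 1/2.
Lee's expected payoff (from either row, since indifferent) is 17·1/2 + 11·1/2 = 14.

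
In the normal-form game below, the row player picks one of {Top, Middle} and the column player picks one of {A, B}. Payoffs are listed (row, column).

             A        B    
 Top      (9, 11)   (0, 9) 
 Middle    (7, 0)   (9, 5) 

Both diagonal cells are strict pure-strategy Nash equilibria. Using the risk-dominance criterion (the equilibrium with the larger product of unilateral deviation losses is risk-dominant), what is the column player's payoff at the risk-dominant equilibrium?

5

At (Top, A): the row player loses 9 − 7 = 2 by deviating; the column player loses 11 − 9 = 2. Product = 2·2 = 4.
At (Middle, B): the row player loses 9 − 0 = 9 by deviating; the column player loses 5 − 0 = 5. Product = 9·5 = 45.
45 > 4, so (Middle, B) is risk-dominant. The column player's payoff there is 5.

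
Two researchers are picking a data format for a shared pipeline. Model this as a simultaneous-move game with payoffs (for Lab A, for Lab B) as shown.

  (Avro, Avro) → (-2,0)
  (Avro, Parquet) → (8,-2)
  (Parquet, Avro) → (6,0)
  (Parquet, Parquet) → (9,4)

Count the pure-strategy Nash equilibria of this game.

Both Parquet: Lab A gets 9 (best alternative 8); Lab B gets 4 (best alternative 0). Neither deviates — NE.
Both Avro is not a NE: Lab A would switch to Parquet (6 > -2).
No other cell survives both best-response checks, so there is 1 pure NE.

1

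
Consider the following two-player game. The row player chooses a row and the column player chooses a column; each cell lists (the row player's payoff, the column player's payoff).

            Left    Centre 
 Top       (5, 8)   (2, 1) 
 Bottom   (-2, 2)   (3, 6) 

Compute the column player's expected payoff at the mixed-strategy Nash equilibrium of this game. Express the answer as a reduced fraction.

46/11

The row player mixes with probability p on Top, chosen so the column player is indifferent: 8p + 2(1−p) = 1p + 6(1−p) gives p = 4/11.
The column player's expected payoff is 8·4/11 + 2·7/11 = 46/11.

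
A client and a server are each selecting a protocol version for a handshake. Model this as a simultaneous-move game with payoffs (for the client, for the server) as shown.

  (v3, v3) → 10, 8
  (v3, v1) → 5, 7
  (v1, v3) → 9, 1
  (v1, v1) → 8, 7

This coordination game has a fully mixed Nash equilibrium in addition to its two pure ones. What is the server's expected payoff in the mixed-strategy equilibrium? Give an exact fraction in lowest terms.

7

The client mixes with probability p on v3, chosen so the server is indifferent: 8p + 1(1−p) = 7p + 7(1−p) gives p = 6/7.
The server's expected payoff is 8·6/7 + 1·1/7 = 7.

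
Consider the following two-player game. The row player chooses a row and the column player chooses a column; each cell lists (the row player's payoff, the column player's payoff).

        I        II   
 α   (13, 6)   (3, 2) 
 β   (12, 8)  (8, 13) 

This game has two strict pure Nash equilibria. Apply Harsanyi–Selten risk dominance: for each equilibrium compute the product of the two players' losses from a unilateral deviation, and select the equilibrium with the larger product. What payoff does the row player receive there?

At (α, I): the row player loses 13 − 12 = 1 by deviating; the column player loses 6 − 2 = 4. Product = 1·4 = 4.
At (β, II): the row player loses 8 − 3 = 5 by deviating; the column player loses 13 − 8 = 5. Product = 5·5 = 25.
25 > 4, so (β, II) is risk-dominant. The row player's payoff there is 8.

8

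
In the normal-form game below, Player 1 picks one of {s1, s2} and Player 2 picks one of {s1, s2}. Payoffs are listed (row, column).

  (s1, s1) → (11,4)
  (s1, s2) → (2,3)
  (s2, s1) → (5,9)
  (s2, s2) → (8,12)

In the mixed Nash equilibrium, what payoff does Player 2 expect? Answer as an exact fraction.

Player 1 mixes with probability p on s1, chosen so Player 2 is indifferent: 4p + 9(1−p) = 3p + 12(1−p) gives p = 3/4.
Player 2's expected payoff is 4·3/4 + 9·1/4 = 21/4.

21/4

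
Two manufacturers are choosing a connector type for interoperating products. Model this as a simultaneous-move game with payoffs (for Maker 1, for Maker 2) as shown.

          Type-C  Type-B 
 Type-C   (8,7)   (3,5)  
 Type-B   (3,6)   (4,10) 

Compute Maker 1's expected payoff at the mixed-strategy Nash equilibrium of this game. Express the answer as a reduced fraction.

23/6

Maker 2 mixes with probability q on Type-C, chosen so Maker 1 is indifferent: 8q + 3(1−q) = 3q + 4(1−q) gives q = 1/6.
Maker 1's expected payoff (from either row, since indifferent) is 8·1/6 + 3·5/6 = 23/6.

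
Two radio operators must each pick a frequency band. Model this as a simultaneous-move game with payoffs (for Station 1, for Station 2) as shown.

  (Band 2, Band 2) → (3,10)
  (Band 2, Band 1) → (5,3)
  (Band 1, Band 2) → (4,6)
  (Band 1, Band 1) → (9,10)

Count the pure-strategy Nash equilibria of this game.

Both Band 1: Station 1 gets 9 (best alternative 5); Station 2 gets 10 (best alternative 6). Neither deviates — NE.
Both Band 2 is not a NE: Station 1 would switch to Band 1 (4 > 3).
No other cell survives both best-response checks, so there is 1 pure NE.

1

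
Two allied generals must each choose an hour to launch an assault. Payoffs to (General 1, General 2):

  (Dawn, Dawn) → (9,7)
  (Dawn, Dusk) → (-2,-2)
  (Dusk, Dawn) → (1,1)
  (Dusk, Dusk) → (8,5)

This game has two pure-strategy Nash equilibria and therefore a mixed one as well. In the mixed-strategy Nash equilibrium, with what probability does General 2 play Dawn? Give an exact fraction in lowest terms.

General 2's mix q on Dawn must make General 1 indifferent between Dawn and Dusk.
General 1's payoff from Dawn: 9q + (-2)(1−q). From Dusk: 1q + 8(1−q).
Set equal: 8q = 10(1−q) → q = 10/18 = 5/9.

5/9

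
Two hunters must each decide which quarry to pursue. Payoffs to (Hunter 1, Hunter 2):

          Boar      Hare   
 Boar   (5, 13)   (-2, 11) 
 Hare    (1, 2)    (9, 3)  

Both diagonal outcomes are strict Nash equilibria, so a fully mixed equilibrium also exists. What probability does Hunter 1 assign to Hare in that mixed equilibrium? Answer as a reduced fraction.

2/3

Hunter 1's mix p on Boar must make Hunter 2 indifferent between Boar and Hare.
Hunter 2's payoff from Boar: 13p + 2(1−p). From Hare: 11p + 3(1−p).
Set equal: 2p = 1(1−p) → p = 1/3.
Probability on Hare is 1 − 1/3 = 2/3.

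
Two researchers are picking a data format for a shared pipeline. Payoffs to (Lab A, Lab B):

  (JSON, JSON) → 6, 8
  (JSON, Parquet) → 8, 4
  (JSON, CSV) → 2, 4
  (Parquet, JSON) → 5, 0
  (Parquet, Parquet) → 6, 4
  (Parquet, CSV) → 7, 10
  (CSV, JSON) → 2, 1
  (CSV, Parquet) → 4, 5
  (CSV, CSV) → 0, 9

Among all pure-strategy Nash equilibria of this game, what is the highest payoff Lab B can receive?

Both JSON is a pure NE (Lab A: 6 ≥ 5; Lab B: 8 ≥ 4). Lab B gets 8.
(Parquet, CSV) is a pure NE (Lab A: 7 ≥ 2; Lab B: 10 ≥ 4). Lab B gets 10.
Every other cell has a profitable deviation for at least one player. Highest of {8, 10} is 10.

10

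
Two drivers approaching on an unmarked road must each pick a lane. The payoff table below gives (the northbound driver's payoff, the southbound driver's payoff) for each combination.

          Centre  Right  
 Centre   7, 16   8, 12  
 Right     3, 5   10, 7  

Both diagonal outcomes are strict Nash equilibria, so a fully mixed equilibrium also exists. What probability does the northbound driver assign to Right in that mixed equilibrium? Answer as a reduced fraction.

2/3

The northbound driver's mix p on Centre must make the southbound driver indifferent between Centre and Right.
The southbound driver's payoff from Centre: 16p + 5(1−p). From Right: 12p + 7(1−p).
Set equal: 4p = 2(1−p) → p = 2/6 = 1/3.
Probability on Right is 1 − 1/3 = 2/3.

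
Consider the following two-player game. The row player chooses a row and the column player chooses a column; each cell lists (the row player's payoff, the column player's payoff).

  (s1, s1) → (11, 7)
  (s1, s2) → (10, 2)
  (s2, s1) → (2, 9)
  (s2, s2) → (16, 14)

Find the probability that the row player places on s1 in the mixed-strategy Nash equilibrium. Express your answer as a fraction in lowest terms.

The row player's mix p on s1 must make the column player indifferent between s1 and s2.
The column player's payoff from s1: 7p + 9(1−p). From s2: 2p + 14(1−p).
Set equal: 5p = 5(1−p) → p = 5/10 = 1/2.

1/2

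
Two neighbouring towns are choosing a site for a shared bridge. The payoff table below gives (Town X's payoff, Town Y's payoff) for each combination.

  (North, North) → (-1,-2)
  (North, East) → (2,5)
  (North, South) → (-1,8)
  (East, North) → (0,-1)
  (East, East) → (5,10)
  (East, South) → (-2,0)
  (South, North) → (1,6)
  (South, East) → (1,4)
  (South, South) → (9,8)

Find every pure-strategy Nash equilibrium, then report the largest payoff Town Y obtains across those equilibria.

Both East is a pure NE (Town X: 5 ≥ 2; Town Y: 10 ≥ 0). Town Y gets 10.
Both South is a pure NE (Town X: 9 ≥ -1; Town Y: 8 ≥ 6). Town Y gets 8.
Every other cell has a profitable deviation for at least one player. Highest of {10, 8} is 10.

10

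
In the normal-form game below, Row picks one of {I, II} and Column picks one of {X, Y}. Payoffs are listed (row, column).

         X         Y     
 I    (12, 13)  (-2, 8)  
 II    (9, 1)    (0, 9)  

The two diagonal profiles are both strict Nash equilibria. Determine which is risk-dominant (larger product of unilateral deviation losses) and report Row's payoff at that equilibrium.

0

At (I, X): Row loses 12 − 9 = 3 by deviating; Column loses 13 − 8 = 5. Product = 3·5 = 15.
At (II, Y): Row loses 0 − (-2) = 2 by deviating; Column loses 9 − 1 = 8. Product = 2·8 = 16.
16 > 15, so (II, Y) is risk-dominant. Row's payoff there is 0.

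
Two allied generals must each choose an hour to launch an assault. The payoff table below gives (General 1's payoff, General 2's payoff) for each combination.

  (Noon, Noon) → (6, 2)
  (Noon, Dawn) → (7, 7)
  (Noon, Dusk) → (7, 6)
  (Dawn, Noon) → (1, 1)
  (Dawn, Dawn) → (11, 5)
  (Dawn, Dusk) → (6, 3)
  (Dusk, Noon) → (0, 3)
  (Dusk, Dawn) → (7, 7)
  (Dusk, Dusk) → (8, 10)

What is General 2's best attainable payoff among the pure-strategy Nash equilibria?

Both Dawn is a pure NE (General 1: 11 ≥ 7; General 2: 5 ≥ 3). General 2 gets 5.
Both Dusk is a pure NE (General 1: 8 ≥ 7; General 2: 10 ≥ 7). General 2 gets 10.
Every other cell has a profitable deviation for at least one player. Highest of {5, 10} is 10.

10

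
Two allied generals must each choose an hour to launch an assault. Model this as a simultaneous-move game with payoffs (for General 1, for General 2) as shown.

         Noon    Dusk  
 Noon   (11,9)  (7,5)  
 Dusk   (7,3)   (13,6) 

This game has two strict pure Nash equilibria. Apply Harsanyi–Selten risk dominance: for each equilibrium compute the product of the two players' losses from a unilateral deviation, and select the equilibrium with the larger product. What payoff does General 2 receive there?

At both Noon: General 1 loses 11 − 7 = 4 by deviating; General 2 loses 9 − 5 = 4. Product = 4·4 = 16.
At both Dusk: General 1 loses 13 − 7 = 6 by deviating; General 2 loses 6 − 3 = 3. Product = 6·3 = 18.
18 > 16, so both Dusk is risk-dominant. General 2's payoff there is 6.

6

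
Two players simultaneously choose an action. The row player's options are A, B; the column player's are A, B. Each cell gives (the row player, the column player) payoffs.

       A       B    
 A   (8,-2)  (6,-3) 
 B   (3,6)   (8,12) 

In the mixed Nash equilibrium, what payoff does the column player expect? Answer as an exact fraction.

-6/7

The row player mixes with probability p on A, chosen so the column player is indifferent: (-2)p + 6(1−p) = (-3)p + 12(1−p) gives p = 6/7.
The column player's expected payoff is (-2)·6/7 + 6·1/7 = -6/7.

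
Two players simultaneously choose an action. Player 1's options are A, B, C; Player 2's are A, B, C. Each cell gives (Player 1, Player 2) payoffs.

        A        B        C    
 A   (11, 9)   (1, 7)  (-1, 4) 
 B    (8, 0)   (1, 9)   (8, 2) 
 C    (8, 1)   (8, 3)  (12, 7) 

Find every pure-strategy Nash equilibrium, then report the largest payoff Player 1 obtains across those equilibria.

12

Both A is a pure NE (Player 1: 11 ≥ 8; Player 2: 9 ≥ 7). Player 1 gets 11.
Both C is a pure NE (Player 1: 12 ≥ 8; Player 2: 7 ≥ 3). Player 1 gets 12.
Every other cell has a profitable deviation for at least one player. Highest of {11, 12} is 12.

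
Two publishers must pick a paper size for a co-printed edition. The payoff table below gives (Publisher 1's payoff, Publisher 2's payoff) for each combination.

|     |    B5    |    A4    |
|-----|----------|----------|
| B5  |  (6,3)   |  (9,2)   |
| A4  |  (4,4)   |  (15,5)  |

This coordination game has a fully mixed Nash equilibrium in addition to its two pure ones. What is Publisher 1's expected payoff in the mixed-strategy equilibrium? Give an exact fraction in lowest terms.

Publisher 2 mixes with probability q on B5, chosen so Publisher 1 is indifferent: 6q + 9(1−q) = 4q + 15(1−q) gives q = 3/4.
Publisher 1's expected payoff (from either row, since indifferent) is 6·3/4 + 9·1/4 = 27/4.

27/4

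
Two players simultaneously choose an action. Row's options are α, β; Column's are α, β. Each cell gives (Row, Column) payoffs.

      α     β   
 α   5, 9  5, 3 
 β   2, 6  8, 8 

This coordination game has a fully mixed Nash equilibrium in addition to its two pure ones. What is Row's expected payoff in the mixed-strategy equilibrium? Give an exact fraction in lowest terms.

Column mixes with probability q on α, chosen so Row is indifferent: 5q + 5(1−q) = 2q + 8(1−q) gives q = 1/2.
Row's expected payoff (from either row, since indifferent) is 5·1/2 + 5·1/2 = 5.

5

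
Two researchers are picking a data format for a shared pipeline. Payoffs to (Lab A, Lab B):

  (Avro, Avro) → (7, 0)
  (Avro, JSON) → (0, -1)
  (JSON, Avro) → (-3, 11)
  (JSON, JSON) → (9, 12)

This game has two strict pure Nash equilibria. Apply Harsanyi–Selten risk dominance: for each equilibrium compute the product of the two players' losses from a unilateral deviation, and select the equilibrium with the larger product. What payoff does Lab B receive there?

0

At both Avro: Lab A loses 7 − (-3) = 10 by deviating; Lab B loses 0 − (-1) = 1. Product = 10·1 = 10.
At both JSON: Lab A loses 9 − 0 = 9 by deviating; Lab B loses 12 − 11 = 1. Product = 9·1 = 9.
10 > 9, so both Avro is risk-dominant. Lab B's payoff there is 0.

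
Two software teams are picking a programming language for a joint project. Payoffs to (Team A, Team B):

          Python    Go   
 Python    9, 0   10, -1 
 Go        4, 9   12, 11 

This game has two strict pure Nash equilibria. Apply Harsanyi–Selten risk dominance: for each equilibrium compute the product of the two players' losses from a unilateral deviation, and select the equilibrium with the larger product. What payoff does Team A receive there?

At both Python: Team A loses 9 − 4 = 5 by deviating; Team B loses 0 − (-1) = 1. Product = 5·1 = 5.
At both Go: Team A loses 12 − 10 = 2 by deviating; Team B loses 11 − 9 = 2. Product = 2·2 = 4.
5 > 4, so both Python is risk-dominant. Team A's payoff there is 9.

9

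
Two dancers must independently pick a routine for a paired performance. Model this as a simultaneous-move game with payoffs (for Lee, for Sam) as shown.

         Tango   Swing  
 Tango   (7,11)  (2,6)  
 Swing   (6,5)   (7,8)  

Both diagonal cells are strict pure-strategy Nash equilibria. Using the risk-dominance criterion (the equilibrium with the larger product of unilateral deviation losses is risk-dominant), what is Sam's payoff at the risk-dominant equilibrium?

8

At both Tango: Lee loses 7 − 6 = 1 by deviating; Sam loses 11 − 6 = 5. Product = 1·5 = 5.
At both Swing: Lee loses 7 − 2 = 5 by deviating; Sam loses 8 − 5 = 3. Product = 5·3 = 15.
15 > 5, so both Swing is risk-dominant. Sam's payoff there is 8.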